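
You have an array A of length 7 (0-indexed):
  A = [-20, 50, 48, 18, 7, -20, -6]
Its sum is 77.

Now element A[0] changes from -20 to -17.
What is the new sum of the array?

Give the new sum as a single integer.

Old value at index 0: -20
New value at index 0: -17
Delta = -17 - -20 = 3
New sum = old_sum + delta = 77 + (3) = 80

Answer: 80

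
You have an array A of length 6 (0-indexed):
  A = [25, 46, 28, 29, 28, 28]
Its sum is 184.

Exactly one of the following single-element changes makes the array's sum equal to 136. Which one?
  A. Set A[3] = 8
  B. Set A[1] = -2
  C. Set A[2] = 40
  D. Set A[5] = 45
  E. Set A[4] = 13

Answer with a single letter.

Option A: A[3] 29->8, delta=-21, new_sum=184+(-21)=163
Option B: A[1] 46->-2, delta=-48, new_sum=184+(-48)=136 <-- matches target
Option C: A[2] 28->40, delta=12, new_sum=184+(12)=196
Option D: A[5] 28->45, delta=17, new_sum=184+(17)=201
Option E: A[4] 28->13, delta=-15, new_sum=184+(-15)=169

Answer: B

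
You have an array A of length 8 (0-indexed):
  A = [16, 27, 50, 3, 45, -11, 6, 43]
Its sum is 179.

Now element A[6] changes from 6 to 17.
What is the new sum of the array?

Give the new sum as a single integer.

Answer: 190

Derivation:
Old value at index 6: 6
New value at index 6: 17
Delta = 17 - 6 = 11
New sum = old_sum + delta = 179 + (11) = 190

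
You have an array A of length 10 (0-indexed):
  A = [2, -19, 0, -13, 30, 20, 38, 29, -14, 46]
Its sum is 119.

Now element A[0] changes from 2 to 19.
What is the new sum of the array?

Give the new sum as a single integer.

Old value at index 0: 2
New value at index 0: 19
Delta = 19 - 2 = 17
New sum = old_sum + delta = 119 + (17) = 136

Answer: 136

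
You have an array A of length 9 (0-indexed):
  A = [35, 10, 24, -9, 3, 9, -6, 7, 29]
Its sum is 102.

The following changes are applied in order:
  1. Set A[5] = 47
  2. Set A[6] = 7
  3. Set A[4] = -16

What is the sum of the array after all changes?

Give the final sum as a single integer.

Initial sum: 102
Change 1: A[5] 9 -> 47, delta = 38, sum = 140
Change 2: A[6] -6 -> 7, delta = 13, sum = 153
Change 3: A[4] 3 -> -16, delta = -19, sum = 134

Answer: 134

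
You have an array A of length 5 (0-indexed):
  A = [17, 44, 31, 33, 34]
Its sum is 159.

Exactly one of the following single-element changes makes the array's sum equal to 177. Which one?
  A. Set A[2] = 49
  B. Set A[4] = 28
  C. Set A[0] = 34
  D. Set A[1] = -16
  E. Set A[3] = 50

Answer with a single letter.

Option A: A[2] 31->49, delta=18, new_sum=159+(18)=177 <-- matches target
Option B: A[4] 34->28, delta=-6, new_sum=159+(-6)=153
Option C: A[0] 17->34, delta=17, new_sum=159+(17)=176
Option D: A[1] 44->-16, delta=-60, new_sum=159+(-60)=99
Option E: A[3] 33->50, delta=17, new_sum=159+(17)=176

Answer: A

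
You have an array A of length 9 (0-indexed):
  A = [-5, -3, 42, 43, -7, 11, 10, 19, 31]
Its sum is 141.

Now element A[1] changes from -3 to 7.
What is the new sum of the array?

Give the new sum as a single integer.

Answer: 151

Derivation:
Old value at index 1: -3
New value at index 1: 7
Delta = 7 - -3 = 10
New sum = old_sum + delta = 141 + (10) = 151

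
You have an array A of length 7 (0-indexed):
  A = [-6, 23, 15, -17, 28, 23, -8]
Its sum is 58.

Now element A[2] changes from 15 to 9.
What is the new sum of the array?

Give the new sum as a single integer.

Answer: 52

Derivation:
Old value at index 2: 15
New value at index 2: 9
Delta = 9 - 15 = -6
New sum = old_sum + delta = 58 + (-6) = 52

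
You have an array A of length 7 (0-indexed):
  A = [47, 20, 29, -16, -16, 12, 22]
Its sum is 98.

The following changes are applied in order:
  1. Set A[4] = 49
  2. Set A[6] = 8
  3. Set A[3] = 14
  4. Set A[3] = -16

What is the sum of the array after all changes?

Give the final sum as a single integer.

Answer: 149

Derivation:
Initial sum: 98
Change 1: A[4] -16 -> 49, delta = 65, sum = 163
Change 2: A[6] 22 -> 8, delta = -14, sum = 149
Change 3: A[3] -16 -> 14, delta = 30, sum = 179
Change 4: A[3] 14 -> -16, delta = -30, sum = 149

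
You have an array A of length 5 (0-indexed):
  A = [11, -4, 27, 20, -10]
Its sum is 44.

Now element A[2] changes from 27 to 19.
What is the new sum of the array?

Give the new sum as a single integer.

Answer: 36

Derivation:
Old value at index 2: 27
New value at index 2: 19
Delta = 19 - 27 = -8
New sum = old_sum + delta = 44 + (-8) = 36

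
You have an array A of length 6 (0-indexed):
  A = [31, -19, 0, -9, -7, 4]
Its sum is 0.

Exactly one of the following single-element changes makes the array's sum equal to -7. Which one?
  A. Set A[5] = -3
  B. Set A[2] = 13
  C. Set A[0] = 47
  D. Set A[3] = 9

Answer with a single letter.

Option A: A[5] 4->-3, delta=-7, new_sum=0+(-7)=-7 <-- matches target
Option B: A[2] 0->13, delta=13, new_sum=0+(13)=13
Option C: A[0] 31->47, delta=16, new_sum=0+(16)=16
Option D: A[3] -9->9, delta=18, new_sum=0+(18)=18

Answer: A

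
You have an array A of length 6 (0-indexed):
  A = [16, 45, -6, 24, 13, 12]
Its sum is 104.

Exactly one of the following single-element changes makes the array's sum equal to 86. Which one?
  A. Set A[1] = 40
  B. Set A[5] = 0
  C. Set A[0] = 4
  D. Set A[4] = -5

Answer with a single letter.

Answer: D

Derivation:
Option A: A[1] 45->40, delta=-5, new_sum=104+(-5)=99
Option B: A[5] 12->0, delta=-12, new_sum=104+(-12)=92
Option C: A[0] 16->4, delta=-12, new_sum=104+(-12)=92
Option D: A[4] 13->-5, delta=-18, new_sum=104+(-18)=86 <-- matches target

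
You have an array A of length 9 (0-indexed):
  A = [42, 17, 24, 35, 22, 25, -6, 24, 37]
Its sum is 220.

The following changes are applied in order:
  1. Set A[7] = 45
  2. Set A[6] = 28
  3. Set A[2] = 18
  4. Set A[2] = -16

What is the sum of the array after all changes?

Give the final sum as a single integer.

Initial sum: 220
Change 1: A[7] 24 -> 45, delta = 21, sum = 241
Change 2: A[6] -6 -> 28, delta = 34, sum = 275
Change 3: A[2] 24 -> 18, delta = -6, sum = 269
Change 4: A[2] 18 -> -16, delta = -34, sum = 235

Answer: 235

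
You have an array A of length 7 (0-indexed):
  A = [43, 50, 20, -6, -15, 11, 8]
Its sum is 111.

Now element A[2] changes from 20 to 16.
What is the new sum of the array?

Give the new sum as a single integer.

Old value at index 2: 20
New value at index 2: 16
Delta = 16 - 20 = -4
New sum = old_sum + delta = 111 + (-4) = 107

Answer: 107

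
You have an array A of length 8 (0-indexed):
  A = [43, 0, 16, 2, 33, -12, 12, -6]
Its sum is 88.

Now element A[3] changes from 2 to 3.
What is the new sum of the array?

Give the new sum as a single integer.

Old value at index 3: 2
New value at index 3: 3
Delta = 3 - 2 = 1
New sum = old_sum + delta = 88 + (1) = 89

Answer: 89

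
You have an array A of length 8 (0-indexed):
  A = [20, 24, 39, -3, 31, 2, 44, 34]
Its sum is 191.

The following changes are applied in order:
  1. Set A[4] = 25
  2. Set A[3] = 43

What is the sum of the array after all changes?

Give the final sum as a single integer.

Answer: 231

Derivation:
Initial sum: 191
Change 1: A[4] 31 -> 25, delta = -6, sum = 185
Change 2: A[3] -3 -> 43, delta = 46, sum = 231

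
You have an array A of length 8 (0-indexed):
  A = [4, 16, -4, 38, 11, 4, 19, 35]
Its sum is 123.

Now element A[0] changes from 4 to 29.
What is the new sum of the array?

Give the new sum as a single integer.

Answer: 148

Derivation:
Old value at index 0: 4
New value at index 0: 29
Delta = 29 - 4 = 25
New sum = old_sum + delta = 123 + (25) = 148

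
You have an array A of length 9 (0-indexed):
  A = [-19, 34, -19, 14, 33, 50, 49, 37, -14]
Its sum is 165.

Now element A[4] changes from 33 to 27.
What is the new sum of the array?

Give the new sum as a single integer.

Answer: 159

Derivation:
Old value at index 4: 33
New value at index 4: 27
Delta = 27 - 33 = -6
New sum = old_sum + delta = 165 + (-6) = 159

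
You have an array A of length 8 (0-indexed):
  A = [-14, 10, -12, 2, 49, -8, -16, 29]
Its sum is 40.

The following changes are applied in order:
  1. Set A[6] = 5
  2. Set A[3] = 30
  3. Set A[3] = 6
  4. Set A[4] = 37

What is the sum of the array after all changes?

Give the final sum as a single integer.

Initial sum: 40
Change 1: A[6] -16 -> 5, delta = 21, sum = 61
Change 2: A[3] 2 -> 30, delta = 28, sum = 89
Change 3: A[3] 30 -> 6, delta = -24, sum = 65
Change 4: A[4] 49 -> 37, delta = -12, sum = 53

Answer: 53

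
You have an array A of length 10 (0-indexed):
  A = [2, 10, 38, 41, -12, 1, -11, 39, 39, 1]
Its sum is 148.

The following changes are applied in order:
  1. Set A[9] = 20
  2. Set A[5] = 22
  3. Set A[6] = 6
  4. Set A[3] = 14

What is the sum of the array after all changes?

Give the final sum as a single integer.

Answer: 178

Derivation:
Initial sum: 148
Change 1: A[9] 1 -> 20, delta = 19, sum = 167
Change 2: A[5] 1 -> 22, delta = 21, sum = 188
Change 3: A[6] -11 -> 6, delta = 17, sum = 205
Change 4: A[3] 41 -> 14, delta = -27, sum = 178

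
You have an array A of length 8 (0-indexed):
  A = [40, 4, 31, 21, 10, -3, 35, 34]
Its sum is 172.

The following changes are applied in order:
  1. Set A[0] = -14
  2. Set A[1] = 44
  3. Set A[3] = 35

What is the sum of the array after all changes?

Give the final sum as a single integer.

Answer: 172

Derivation:
Initial sum: 172
Change 1: A[0] 40 -> -14, delta = -54, sum = 118
Change 2: A[1] 4 -> 44, delta = 40, sum = 158
Change 3: A[3] 21 -> 35, delta = 14, sum = 172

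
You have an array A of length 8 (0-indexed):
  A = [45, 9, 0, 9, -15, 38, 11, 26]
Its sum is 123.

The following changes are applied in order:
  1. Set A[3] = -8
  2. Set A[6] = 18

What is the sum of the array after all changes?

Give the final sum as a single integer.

Initial sum: 123
Change 1: A[3] 9 -> -8, delta = -17, sum = 106
Change 2: A[6] 11 -> 18, delta = 7, sum = 113

Answer: 113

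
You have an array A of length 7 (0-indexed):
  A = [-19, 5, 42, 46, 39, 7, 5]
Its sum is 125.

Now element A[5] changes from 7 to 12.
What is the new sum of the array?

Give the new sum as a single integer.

Old value at index 5: 7
New value at index 5: 12
Delta = 12 - 7 = 5
New sum = old_sum + delta = 125 + (5) = 130

Answer: 130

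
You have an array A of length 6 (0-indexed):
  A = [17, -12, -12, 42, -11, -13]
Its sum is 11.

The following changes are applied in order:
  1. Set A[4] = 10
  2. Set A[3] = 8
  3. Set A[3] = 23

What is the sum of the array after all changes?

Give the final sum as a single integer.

Answer: 13

Derivation:
Initial sum: 11
Change 1: A[4] -11 -> 10, delta = 21, sum = 32
Change 2: A[3] 42 -> 8, delta = -34, sum = -2
Change 3: A[3] 8 -> 23, delta = 15, sum = 13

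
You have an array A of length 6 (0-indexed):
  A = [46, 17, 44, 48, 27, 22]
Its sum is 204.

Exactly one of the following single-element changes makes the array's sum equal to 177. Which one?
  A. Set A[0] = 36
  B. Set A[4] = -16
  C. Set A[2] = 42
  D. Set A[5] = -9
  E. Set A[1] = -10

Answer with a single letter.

Answer: E

Derivation:
Option A: A[0] 46->36, delta=-10, new_sum=204+(-10)=194
Option B: A[4] 27->-16, delta=-43, new_sum=204+(-43)=161
Option C: A[2] 44->42, delta=-2, new_sum=204+(-2)=202
Option D: A[5] 22->-9, delta=-31, new_sum=204+(-31)=173
Option E: A[1] 17->-10, delta=-27, new_sum=204+(-27)=177 <-- matches target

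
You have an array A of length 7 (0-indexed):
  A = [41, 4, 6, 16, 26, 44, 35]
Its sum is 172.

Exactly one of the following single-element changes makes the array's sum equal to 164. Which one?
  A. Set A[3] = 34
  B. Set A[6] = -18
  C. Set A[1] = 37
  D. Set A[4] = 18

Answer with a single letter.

Answer: D

Derivation:
Option A: A[3] 16->34, delta=18, new_sum=172+(18)=190
Option B: A[6] 35->-18, delta=-53, new_sum=172+(-53)=119
Option C: A[1] 4->37, delta=33, new_sum=172+(33)=205
Option D: A[4] 26->18, delta=-8, new_sum=172+(-8)=164 <-- matches target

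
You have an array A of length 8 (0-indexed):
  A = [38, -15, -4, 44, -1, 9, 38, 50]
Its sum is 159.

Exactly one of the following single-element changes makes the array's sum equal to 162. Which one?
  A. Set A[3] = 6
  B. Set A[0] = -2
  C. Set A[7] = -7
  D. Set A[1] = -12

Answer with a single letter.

Answer: D

Derivation:
Option A: A[3] 44->6, delta=-38, new_sum=159+(-38)=121
Option B: A[0] 38->-2, delta=-40, new_sum=159+(-40)=119
Option C: A[7] 50->-7, delta=-57, new_sum=159+(-57)=102
Option D: A[1] -15->-12, delta=3, new_sum=159+(3)=162 <-- matches target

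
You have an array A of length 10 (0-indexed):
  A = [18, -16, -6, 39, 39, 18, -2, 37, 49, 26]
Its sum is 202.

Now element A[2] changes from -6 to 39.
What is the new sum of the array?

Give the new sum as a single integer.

Old value at index 2: -6
New value at index 2: 39
Delta = 39 - -6 = 45
New sum = old_sum + delta = 202 + (45) = 247

Answer: 247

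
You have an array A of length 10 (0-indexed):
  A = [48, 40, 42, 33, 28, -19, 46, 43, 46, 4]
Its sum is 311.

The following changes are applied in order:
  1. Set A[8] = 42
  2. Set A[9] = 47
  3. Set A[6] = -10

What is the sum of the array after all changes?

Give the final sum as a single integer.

Initial sum: 311
Change 1: A[8] 46 -> 42, delta = -4, sum = 307
Change 2: A[9] 4 -> 47, delta = 43, sum = 350
Change 3: A[6] 46 -> -10, delta = -56, sum = 294

Answer: 294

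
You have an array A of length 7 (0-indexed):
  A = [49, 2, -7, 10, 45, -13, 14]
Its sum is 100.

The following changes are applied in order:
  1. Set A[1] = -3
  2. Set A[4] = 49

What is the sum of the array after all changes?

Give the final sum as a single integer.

Initial sum: 100
Change 1: A[1] 2 -> -3, delta = -5, sum = 95
Change 2: A[4] 45 -> 49, delta = 4, sum = 99

Answer: 99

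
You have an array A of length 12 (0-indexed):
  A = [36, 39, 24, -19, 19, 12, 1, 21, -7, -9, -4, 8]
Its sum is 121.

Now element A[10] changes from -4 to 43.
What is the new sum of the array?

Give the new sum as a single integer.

Old value at index 10: -4
New value at index 10: 43
Delta = 43 - -4 = 47
New sum = old_sum + delta = 121 + (47) = 168

Answer: 168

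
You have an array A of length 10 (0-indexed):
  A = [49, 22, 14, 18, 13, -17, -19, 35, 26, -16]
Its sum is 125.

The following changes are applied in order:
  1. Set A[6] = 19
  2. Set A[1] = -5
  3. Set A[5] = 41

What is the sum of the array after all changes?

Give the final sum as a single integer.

Answer: 194

Derivation:
Initial sum: 125
Change 1: A[6] -19 -> 19, delta = 38, sum = 163
Change 2: A[1] 22 -> -5, delta = -27, sum = 136
Change 3: A[5] -17 -> 41, delta = 58, sum = 194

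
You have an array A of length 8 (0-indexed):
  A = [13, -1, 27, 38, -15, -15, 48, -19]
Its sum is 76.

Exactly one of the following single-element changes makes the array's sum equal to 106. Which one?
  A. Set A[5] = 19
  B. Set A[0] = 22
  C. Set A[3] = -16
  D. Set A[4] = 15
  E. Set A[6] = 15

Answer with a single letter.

Option A: A[5] -15->19, delta=34, new_sum=76+(34)=110
Option B: A[0] 13->22, delta=9, new_sum=76+(9)=85
Option C: A[3] 38->-16, delta=-54, new_sum=76+(-54)=22
Option D: A[4] -15->15, delta=30, new_sum=76+(30)=106 <-- matches target
Option E: A[6] 48->15, delta=-33, new_sum=76+(-33)=43

Answer: D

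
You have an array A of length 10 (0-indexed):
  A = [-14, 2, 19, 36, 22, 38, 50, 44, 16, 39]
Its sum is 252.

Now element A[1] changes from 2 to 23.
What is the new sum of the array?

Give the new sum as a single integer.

Answer: 273

Derivation:
Old value at index 1: 2
New value at index 1: 23
Delta = 23 - 2 = 21
New sum = old_sum + delta = 252 + (21) = 273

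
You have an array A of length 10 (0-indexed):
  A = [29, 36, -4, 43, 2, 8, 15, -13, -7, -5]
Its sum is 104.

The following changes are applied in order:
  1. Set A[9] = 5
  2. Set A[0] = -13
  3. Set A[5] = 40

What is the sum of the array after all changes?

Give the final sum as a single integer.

Initial sum: 104
Change 1: A[9] -5 -> 5, delta = 10, sum = 114
Change 2: A[0] 29 -> -13, delta = -42, sum = 72
Change 3: A[5] 8 -> 40, delta = 32, sum = 104

Answer: 104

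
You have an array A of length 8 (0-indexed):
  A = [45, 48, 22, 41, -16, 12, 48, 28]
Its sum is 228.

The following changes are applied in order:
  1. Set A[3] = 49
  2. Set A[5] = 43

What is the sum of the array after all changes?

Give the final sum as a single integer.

Initial sum: 228
Change 1: A[3] 41 -> 49, delta = 8, sum = 236
Change 2: A[5] 12 -> 43, delta = 31, sum = 267

Answer: 267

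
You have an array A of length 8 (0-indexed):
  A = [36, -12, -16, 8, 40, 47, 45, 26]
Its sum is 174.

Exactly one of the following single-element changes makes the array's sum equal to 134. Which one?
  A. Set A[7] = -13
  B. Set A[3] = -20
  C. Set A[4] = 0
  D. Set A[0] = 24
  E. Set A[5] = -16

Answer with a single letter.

Answer: C

Derivation:
Option A: A[7] 26->-13, delta=-39, new_sum=174+(-39)=135
Option B: A[3] 8->-20, delta=-28, new_sum=174+(-28)=146
Option C: A[4] 40->0, delta=-40, new_sum=174+(-40)=134 <-- matches target
Option D: A[0] 36->24, delta=-12, new_sum=174+(-12)=162
Option E: A[5] 47->-16, delta=-63, new_sum=174+(-63)=111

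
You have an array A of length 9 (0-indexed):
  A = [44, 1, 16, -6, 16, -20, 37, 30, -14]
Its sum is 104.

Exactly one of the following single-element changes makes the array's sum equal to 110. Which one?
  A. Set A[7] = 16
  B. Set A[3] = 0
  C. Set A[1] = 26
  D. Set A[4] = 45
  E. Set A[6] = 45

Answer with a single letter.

Answer: B

Derivation:
Option A: A[7] 30->16, delta=-14, new_sum=104+(-14)=90
Option B: A[3] -6->0, delta=6, new_sum=104+(6)=110 <-- matches target
Option C: A[1] 1->26, delta=25, new_sum=104+(25)=129
Option D: A[4] 16->45, delta=29, new_sum=104+(29)=133
Option E: A[6] 37->45, delta=8, new_sum=104+(8)=112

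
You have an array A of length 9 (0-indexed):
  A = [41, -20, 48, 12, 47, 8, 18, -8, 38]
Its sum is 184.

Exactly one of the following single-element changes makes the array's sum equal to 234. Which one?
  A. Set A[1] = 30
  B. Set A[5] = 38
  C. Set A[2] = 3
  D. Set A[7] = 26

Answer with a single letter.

Option A: A[1] -20->30, delta=50, new_sum=184+(50)=234 <-- matches target
Option B: A[5] 8->38, delta=30, new_sum=184+(30)=214
Option C: A[2] 48->3, delta=-45, new_sum=184+(-45)=139
Option D: A[7] -8->26, delta=34, new_sum=184+(34)=218

Answer: A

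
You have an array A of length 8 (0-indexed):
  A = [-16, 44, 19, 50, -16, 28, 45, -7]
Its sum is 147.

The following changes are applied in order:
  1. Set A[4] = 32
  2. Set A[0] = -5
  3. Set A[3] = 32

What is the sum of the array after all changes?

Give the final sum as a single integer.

Initial sum: 147
Change 1: A[4] -16 -> 32, delta = 48, sum = 195
Change 2: A[0] -16 -> -5, delta = 11, sum = 206
Change 3: A[3] 50 -> 32, delta = -18, sum = 188

Answer: 188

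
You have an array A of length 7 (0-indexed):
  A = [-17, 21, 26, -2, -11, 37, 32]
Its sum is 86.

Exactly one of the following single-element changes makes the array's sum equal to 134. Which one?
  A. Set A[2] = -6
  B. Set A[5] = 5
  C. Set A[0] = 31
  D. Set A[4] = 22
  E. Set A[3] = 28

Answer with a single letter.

Option A: A[2] 26->-6, delta=-32, new_sum=86+(-32)=54
Option B: A[5] 37->5, delta=-32, new_sum=86+(-32)=54
Option C: A[0] -17->31, delta=48, new_sum=86+(48)=134 <-- matches target
Option D: A[4] -11->22, delta=33, new_sum=86+(33)=119
Option E: A[3] -2->28, delta=30, new_sum=86+(30)=116

Answer: C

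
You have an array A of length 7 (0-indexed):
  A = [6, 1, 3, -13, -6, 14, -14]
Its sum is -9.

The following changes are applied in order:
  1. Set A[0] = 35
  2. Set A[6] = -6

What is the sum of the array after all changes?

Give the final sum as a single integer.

Initial sum: -9
Change 1: A[0] 6 -> 35, delta = 29, sum = 20
Change 2: A[6] -14 -> -6, delta = 8, sum = 28

Answer: 28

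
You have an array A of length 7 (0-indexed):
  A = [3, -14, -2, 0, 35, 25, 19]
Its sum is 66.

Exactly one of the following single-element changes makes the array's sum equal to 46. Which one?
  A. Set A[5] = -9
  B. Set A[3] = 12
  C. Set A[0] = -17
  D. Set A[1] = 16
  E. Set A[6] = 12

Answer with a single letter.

Option A: A[5] 25->-9, delta=-34, new_sum=66+(-34)=32
Option B: A[3] 0->12, delta=12, new_sum=66+(12)=78
Option C: A[0] 3->-17, delta=-20, new_sum=66+(-20)=46 <-- matches target
Option D: A[1] -14->16, delta=30, new_sum=66+(30)=96
Option E: A[6] 19->12, delta=-7, new_sum=66+(-7)=59

Answer: C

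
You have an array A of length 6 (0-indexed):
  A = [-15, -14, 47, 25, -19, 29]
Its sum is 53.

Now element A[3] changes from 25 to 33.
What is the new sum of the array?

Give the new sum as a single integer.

Old value at index 3: 25
New value at index 3: 33
Delta = 33 - 25 = 8
New sum = old_sum + delta = 53 + (8) = 61

Answer: 61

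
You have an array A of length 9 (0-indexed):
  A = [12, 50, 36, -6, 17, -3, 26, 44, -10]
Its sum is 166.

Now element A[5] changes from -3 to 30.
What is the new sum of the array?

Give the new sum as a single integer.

Answer: 199

Derivation:
Old value at index 5: -3
New value at index 5: 30
Delta = 30 - -3 = 33
New sum = old_sum + delta = 166 + (33) = 199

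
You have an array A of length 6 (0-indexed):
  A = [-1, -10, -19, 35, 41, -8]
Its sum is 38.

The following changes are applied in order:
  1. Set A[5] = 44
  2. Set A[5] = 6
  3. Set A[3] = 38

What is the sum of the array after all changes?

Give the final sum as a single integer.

Answer: 55

Derivation:
Initial sum: 38
Change 1: A[5] -8 -> 44, delta = 52, sum = 90
Change 2: A[5] 44 -> 6, delta = -38, sum = 52
Change 3: A[3] 35 -> 38, delta = 3, sum = 55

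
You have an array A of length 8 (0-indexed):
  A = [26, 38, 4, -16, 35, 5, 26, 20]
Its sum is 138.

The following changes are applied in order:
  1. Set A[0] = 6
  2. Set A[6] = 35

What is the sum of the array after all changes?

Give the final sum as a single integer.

Initial sum: 138
Change 1: A[0] 26 -> 6, delta = -20, sum = 118
Change 2: A[6] 26 -> 35, delta = 9, sum = 127

Answer: 127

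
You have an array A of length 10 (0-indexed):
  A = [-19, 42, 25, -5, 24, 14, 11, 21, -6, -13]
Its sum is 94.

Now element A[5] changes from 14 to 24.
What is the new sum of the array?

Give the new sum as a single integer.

Answer: 104

Derivation:
Old value at index 5: 14
New value at index 5: 24
Delta = 24 - 14 = 10
New sum = old_sum + delta = 94 + (10) = 104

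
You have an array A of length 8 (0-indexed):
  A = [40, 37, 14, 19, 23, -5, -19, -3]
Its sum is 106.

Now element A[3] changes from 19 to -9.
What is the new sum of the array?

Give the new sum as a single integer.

Old value at index 3: 19
New value at index 3: -9
Delta = -9 - 19 = -28
New sum = old_sum + delta = 106 + (-28) = 78

Answer: 78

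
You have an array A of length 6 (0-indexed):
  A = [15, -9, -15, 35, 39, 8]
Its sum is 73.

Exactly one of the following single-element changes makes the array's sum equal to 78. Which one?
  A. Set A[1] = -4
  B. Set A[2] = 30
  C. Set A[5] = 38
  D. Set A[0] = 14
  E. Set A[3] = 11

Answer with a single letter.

Option A: A[1] -9->-4, delta=5, new_sum=73+(5)=78 <-- matches target
Option B: A[2] -15->30, delta=45, new_sum=73+(45)=118
Option C: A[5] 8->38, delta=30, new_sum=73+(30)=103
Option D: A[0] 15->14, delta=-1, new_sum=73+(-1)=72
Option E: A[3] 35->11, delta=-24, new_sum=73+(-24)=49

Answer: A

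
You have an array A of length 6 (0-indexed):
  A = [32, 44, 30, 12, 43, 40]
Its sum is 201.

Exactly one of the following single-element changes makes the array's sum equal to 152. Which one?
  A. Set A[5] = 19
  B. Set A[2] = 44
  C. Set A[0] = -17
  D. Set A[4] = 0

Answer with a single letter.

Option A: A[5] 40->19, delta=-21, new_sum=201+(-21)=180
Option B: A[2] 30->44, delta=14, new_sum=201+(14)=215
Option C: A[0] 32->-17, delta=-49, new_sum=201+(-49)=152 <-- matches target
Option D: A[4] 43->0, delta=-43, new_sum=201+(-43)=158

Answer: C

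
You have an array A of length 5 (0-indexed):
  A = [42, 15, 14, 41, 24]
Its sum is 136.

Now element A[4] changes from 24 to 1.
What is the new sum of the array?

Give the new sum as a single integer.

Old value at index 4: 24
New value at index 4: 1
Delta = 1 - 24 = -23
New sum = old_sum + delta = 136 + (-23) = 113

Answer: 113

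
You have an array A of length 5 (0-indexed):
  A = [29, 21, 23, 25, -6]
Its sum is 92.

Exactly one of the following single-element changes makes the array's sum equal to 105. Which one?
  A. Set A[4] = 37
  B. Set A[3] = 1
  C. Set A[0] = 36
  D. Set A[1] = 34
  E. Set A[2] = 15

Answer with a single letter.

Answer: D

Derivation:
Option A: A[4] -6->37, delta=43, new_sum=92+(43)=135
Option B: A[3] 25->1, delta=-24, new_sum=92+(-24)=68
Option C: A[0] 29->36, delta=7, new_sum=92+(7)=99
Option D: A[1] 21->34, delta=13, new_sum=92+(13)=105 <-- matches target
Option E: A[2] 23->15, delta=-8, new_sum=92+(-8)=84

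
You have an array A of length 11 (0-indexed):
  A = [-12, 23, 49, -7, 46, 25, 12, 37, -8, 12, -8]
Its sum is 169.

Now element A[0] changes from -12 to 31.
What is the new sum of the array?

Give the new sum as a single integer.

Old value at index 0: -12
New value at index 0: 31
Delta = 31 - -12 = 43
New sum = old_sum + delta = 169 + (43) = 212

Answer: 212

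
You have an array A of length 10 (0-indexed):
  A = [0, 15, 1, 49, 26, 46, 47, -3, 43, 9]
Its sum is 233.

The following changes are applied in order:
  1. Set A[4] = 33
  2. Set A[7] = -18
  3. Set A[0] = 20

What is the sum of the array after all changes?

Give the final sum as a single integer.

Answer: 245

Derivation:
Initial sum: 233
Change 1: A[4] 26 -> 33, delta = 7, sum = 240
Change 2: A[7] -3 -> -18, delta = -15, sum = 225
Change 3: A[0] 0 -> 20, delta = 20, sum = 245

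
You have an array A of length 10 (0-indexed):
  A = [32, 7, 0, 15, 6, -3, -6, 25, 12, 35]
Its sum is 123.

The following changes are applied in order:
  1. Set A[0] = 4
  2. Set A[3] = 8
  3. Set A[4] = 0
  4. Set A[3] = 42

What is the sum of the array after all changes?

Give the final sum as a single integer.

Initial sum: 123
Change 1: A[0] 32 -> 4, delta = -28, sum = 95
Change 2: A[3] 15 -> 8, delta = -7, sum = 88
Change 3: A[4] 6 -> 0, delta = -6, sum = 82
Change 4: A[3] 8 -> 42, delta = 34, sum = 116

Answer: 116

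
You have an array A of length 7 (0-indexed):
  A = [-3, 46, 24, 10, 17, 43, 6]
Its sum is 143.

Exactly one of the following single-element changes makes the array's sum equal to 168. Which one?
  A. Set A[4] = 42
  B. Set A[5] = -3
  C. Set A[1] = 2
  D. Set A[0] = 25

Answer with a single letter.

Answer: A

Derivation:
Option A: A[4] 17->42, delta=25, new_sum=143+(25)=168 <-- matches target
Option B: A[5] 43->-3, delta=-46, new_sum=143+(-46)=97
Option C: A[1] 46->2, delta=-44, new_sum=143+(-44)=99
Option D: A[0] -3->25, delta=28, new_sum=143+(28)=171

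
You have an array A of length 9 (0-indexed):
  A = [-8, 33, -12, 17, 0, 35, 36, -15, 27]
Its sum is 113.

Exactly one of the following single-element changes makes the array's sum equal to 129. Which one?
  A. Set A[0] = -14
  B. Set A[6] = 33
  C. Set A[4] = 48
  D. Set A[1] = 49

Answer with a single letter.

Option A: A[0] -8->-14, delta=-6, new_sum=113+(-6)=107
Option B: A[6] 36->33, delta=-3, new_sum=113+(-3)=110
Option C: A[4] 0->48, delta=48, new_sum=113+(48)=161
Option D: A[1] 33->49, delta=16, new_sum=113+(16)=129 <-- matches target

Answer: D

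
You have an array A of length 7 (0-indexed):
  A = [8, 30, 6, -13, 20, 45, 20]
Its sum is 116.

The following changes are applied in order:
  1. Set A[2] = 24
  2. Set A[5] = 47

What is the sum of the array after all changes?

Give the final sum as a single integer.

Answer: 136

Derivation:
Initial sum: 116
Change 1: A[2] 6 -> 24, delta = 18, sum = 134
Change 2: A[5] 45 -> 47, delta = 2, sum = 136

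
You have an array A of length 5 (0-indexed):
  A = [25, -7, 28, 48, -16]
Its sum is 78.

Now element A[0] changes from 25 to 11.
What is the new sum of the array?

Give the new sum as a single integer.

Old value at index 0: 25
New value at index 0: 11
Delta = 11 - 25 = -14
New sum = old_sum + delta = 78 + (-14) = 64

Answer: 64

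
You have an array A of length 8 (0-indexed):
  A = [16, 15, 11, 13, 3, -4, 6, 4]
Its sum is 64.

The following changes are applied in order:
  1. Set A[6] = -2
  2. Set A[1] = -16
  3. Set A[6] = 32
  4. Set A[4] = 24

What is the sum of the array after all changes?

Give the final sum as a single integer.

Initial sum: 64
Change 1: A[6] 6 -> -2, delta = -8, sum = 56
Change 2: A[1] 15 -> -16, delta = -31, sum = 25
Change 3: A[6] -2 -> 32, delta = 34, sum = 59
Change 4: A[4] 3 -> 24, delta = 21, sum = 80

Answer: 80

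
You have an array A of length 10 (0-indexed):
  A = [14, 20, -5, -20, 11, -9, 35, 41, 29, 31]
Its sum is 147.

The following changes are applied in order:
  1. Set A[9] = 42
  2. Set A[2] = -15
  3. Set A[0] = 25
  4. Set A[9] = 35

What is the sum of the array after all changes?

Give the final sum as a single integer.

Answer: 152

Derivation:
Initial sum: 147
Change 1: A[9] 31 -> 42, delta = 11, sum = 158
Change 2: A[2] -5 -> -15, delta = -10, sum = 148
Change 3: A[0] 14 -> 25, delta = 11, sum = 159
Change 4: A[9] 42 -> 35, delta = -7, sum = 152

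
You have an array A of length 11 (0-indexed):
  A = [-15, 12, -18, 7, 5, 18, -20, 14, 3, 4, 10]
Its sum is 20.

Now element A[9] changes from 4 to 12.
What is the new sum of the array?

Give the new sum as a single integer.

Old value at index 9: 4
New value at index 9: 12
Delta = 12 - 4 = 8
New sum = old_sum + delta = 20 + (8) = 28

Answer: 28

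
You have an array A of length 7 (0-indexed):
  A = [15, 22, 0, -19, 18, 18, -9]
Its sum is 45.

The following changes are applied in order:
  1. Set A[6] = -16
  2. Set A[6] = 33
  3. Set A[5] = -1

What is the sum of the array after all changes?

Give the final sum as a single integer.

Initial sum: 45
Change 1: A[6] -9 -> -16, delta = -7, sum = 38
Change 2: A[6] -16 -> 33, delta = 49, sum = 87
Change 3: A[5] 18 -> -1, delta = -19, sum = 68

Answer: 68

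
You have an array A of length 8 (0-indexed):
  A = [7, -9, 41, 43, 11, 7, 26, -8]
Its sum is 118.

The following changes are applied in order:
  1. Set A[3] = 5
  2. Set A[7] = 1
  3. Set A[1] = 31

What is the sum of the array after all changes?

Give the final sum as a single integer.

Answer: 129

Derivation:
Initial sum: 118
Change 1: A[3] 43 -> 5, delta = -38, sum = 80
Change 2: A[7] -8 -> 1, delta = 9, sum = 89
Change 3: A[1] -9 -> 31, delta = 40, sum = 129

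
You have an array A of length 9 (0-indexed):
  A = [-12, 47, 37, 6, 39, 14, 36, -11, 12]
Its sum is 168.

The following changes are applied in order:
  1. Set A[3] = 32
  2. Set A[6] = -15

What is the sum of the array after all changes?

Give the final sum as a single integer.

Initial sum: 168
Change 1: A[3] 6 -> 32, delta = 26, sum = 194
Change 2: A[6] 36 -> -15, delta = -51, sum = 143

Answer: 143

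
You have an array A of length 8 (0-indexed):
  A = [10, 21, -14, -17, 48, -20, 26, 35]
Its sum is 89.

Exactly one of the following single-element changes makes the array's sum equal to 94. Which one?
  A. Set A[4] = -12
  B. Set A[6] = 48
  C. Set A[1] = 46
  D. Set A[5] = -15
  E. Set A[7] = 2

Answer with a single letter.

Option A: A[4] 48->-12, delta=-60, new_sum=89+(-60)=29
Option B: A[6] 26->48, delta=22, new_sum=89+(22)=111
Option C: A[1] 21->46, delta=25, new_sum=89+(25)=114
Option D: A[5] -20->-15, delta=5, new_sum=89+(5)=94 <-- matches target
Option E: A[7] 35->2, delta=-33, new_sum=89+(-33)=56

Answer: D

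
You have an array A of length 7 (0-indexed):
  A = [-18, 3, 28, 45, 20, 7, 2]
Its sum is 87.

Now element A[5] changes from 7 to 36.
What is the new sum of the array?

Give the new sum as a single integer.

Answer: 116

Derivation:
Old value at index 5: 7
New value at index 5: 36
Delta = 36 - 7 = 29
New sum = old_sum + delta = 87 + (29) = 116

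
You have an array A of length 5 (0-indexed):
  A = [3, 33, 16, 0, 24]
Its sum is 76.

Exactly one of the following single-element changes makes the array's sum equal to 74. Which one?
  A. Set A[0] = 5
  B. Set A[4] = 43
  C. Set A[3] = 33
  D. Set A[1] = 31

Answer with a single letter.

Answer: D

Derivation:
Option A: A[0] 3->5, delta=2, new_sum=76+(2)=78
Option B: A[4] 24->43, delta=19, new_sum=76+(19)=95
Option C: A[3] 0->33, delta=33, new_sum=76+(33)=109
Option D: A[1] 33->31, delta=-2, new_sum=76+(-2)=74 <-- matches target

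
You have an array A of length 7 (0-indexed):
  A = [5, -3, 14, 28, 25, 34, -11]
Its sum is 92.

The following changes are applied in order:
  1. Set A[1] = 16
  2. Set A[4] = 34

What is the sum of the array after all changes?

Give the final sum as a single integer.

Answer: 120

Derivation:
Initial sum: 92
Change 1: A[1] -3 -> 16, delta = 19, sum = 111
Change 2: A[4] 25 -> 34, delta = 9, sum = 120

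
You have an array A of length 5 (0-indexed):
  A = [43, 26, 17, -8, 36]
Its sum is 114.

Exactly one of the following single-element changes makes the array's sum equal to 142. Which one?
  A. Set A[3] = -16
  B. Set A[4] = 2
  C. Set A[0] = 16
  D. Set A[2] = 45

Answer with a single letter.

Option A: A[3] -8->-16, delta=-8, new_sum=114+(-8)=106
Option B: A[4] 36->2, delta=-34, new_sum=114+(-34)=80
Option C: A[0] 43->16, delta=-27, new_sum=114+(-27)=87
Option D: A[2] 17->45, delta=28, new_sum=114+(28)=142 <-- matches target

Answer: D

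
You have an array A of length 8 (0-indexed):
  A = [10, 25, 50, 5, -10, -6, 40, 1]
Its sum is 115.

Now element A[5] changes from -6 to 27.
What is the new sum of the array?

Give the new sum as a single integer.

Old value at index 5: -6
New value at index 5: 27
Delta = 27 - -6 = 33
New sum = old_sum + delta = 115 + (33) = 148

Answer: 148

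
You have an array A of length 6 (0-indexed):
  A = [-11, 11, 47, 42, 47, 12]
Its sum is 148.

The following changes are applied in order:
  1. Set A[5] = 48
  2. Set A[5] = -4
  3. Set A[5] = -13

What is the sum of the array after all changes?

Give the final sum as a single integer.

Initial sum: 148
Change 1: A[5] 12 -> 48, delta = 36, sum = 184
Change 2: A[5] 48 -> -4, delta = -52, sum = 132
Change 3: A[5] -4 -> -13, delta = -9, sum = 123

Answer: 123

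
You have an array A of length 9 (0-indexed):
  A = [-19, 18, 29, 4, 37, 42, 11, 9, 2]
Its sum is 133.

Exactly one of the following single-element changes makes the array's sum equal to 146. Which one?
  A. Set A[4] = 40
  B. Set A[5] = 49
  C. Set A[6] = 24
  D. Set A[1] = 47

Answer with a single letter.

Option A: A[4] 37->40, delta=3, new_sum=133+(3)=136
Option B: A[5] 42->49, delta=7, new_sum=133+(7)=140
Option C: A[6] 11->24, delta=13, new_sum=133+(13)=146 <-- matches target
Option D: A[1] 18->47, delta=29, new_sum=133+(29)=162

Answer: C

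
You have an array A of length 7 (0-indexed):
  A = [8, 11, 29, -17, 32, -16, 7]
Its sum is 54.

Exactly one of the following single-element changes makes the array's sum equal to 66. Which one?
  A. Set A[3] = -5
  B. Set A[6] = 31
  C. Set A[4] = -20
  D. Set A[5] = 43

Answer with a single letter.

Answer: A

Derivation:
Option A: A[3] -17->-5, delta=12, new_sum=54+(12)=66 <-- matches target
Option B: A[6] 7->31, delta=24, new_sum=54+(24)=78
Option C: A[4] 32->-20, delta=-52, new_sum=54+(-52)=2
Option D: A[5] -16->43, delta=59, new_sum=54+(59)=113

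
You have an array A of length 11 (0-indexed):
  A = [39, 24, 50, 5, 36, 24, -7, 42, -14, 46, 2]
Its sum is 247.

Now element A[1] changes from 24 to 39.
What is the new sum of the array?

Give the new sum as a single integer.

Answer: 262

Derivation:
Old value at index 1: 24
New value at index 1: 39
Delta = 39 - 24 = 15
New sum = old_sum + delta = 247 + (15) = 262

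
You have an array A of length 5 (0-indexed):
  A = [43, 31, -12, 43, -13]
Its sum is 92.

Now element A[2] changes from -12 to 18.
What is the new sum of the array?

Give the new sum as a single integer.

Old value at index 2: -12
New value at index 2: 18
Delta = 18 - -12 = 30
New sum = old_sum + delta = 92 + (30) = 122

Answer: 122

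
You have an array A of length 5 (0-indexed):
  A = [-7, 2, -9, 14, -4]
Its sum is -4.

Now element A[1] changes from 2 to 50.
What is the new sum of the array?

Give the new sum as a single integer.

Answer: 44

Derivation:
Old value at index 1: 2
New value at index 1: 50
Delta = 50 - 2 = 48
New sum = old_sum + delta = -4 + (48) = 44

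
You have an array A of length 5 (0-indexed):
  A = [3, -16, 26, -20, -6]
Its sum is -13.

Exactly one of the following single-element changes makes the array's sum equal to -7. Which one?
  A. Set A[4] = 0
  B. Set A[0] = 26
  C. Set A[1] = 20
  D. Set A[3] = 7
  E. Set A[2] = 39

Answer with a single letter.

Answer: A

Derivation:
Option A: A[4] -6->0, delta=6, new_sum=-13+(6)=-7 <-- matches target
Option B: A[0] 3->26, delta=23, new_sum=-13+(23)=10
Option C: A[1] -16->20, delta=36, new_sum=-13+(36)=23
Option D: A[3] -20->7, delta=27, new_sum=-13+(27)=14
Option E: A[2] 26->39, delta=13, new_sum=-13+(13)=0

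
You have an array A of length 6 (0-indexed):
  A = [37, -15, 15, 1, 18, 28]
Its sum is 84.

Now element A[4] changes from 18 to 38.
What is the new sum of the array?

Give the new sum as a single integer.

Old value at index 4: 18
New value at index 4: 38
Delta = 38 - 18 = 20
New sum = old_sum + delta = 84 + (20) = 104

Answer: 104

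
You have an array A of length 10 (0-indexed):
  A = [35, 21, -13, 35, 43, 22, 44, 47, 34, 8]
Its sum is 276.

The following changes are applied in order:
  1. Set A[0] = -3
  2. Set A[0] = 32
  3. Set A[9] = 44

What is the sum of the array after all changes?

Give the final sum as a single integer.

Answer: 309

Derivation:
Initial sum: 276
Change 1: A[0] 35 -> -3, delta = -38, sum = 238
Change 2: A[0] -3 -> 32, delta = 35, sum = 273
Change 3: A[9] 8 -> 44, delta = 36, sum = 309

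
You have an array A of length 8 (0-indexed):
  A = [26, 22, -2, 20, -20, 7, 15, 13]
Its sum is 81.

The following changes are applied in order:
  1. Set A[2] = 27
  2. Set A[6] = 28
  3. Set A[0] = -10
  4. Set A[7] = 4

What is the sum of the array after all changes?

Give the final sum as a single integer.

Initial sum: 81
Change 1: A[2] -2 -> 27, delta = 29, sum = 110
Change 2: A[6] 15 -> 28, delta = 13, sum = 123
Change 3: A[0] 26 -> -10, delta = -36, sum = 87
Change 4: A[7] 13 -> 4, delta = -9, sum = 78

Answer: 78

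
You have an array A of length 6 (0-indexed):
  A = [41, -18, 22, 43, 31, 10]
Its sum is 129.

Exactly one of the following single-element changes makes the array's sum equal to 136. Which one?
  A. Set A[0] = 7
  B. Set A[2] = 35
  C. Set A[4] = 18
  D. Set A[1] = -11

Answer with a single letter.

Option A: A[0] 41->7, delta=-34, new_sum=129+(-34)=95
Option B: A[2] 22->35, delta=13, new_sum=129+(13)=142
Option C: A[4] 31->18, delta=-13, new_sum=129+(-13)=116
Option D: A[1] -18->-11, delta=7, new_sum=129+(7)=136 <-- matches target

Answer: D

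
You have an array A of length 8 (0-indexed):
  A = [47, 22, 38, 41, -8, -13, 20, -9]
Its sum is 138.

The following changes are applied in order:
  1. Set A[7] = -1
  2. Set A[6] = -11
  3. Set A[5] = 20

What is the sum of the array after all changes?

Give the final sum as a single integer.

Answer: 148

Derivation:
Initial sum: 138
Change 1: A[7] -9 -> -1, delta = 8, sum = 146
Change 2: A[6] 20 -> -11, delta = -31, sum = 115
Change 3: A[5] -13 -> 20, delta = 33, sum = 148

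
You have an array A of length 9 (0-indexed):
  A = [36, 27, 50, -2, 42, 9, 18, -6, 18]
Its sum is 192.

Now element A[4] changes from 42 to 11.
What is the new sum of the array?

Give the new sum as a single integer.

Old value at index 4: 42
New value at index 4: 11
Delta = 11 - 42 = -31
New sum = old_sum + delta = 192 + (-31) = 161

Answer: 161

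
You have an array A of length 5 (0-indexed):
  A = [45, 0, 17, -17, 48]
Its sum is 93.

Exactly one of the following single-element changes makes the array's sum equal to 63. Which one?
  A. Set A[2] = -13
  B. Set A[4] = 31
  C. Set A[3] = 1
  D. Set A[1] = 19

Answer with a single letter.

Answer: A

Derivation:
Option A: A[2] 17->-13, delta=-30, new_sum=93+(-30)=63 <-- matches target
Option B: A[4] 48->31, delta=-17, new_sum=93+(-17)=76
Option C: A[3] -17->1, delta=18, new_sum=93+(18)=111
Option D: A[1] 0->19, delta=19, new_sum=93+(19)=112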